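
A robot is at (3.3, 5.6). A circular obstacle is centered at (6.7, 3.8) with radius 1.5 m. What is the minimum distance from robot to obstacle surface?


center_dist = sqrt((3.3-6.7)^2 + (5.6-3.8)^2)
= sqrt(11.56 + 3.24)
= 3.8471
min_dist = center_dist - radius = 3.8471 - 1.5 = 2.3471 m


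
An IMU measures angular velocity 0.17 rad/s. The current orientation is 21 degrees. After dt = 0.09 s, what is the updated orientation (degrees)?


delta_theta = w * dt = 0.17 * 0.09 = 0.0153 rad
= 0.8766 deg
theta_new = 21 + 0.8766 = 21.8766 deg


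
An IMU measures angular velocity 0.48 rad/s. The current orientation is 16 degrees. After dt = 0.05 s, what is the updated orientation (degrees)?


delta_theta = w * dt = 0.48 * 0.05 = 0.024 rad
= 1.3751 deg
theta_new = 16 + 1.3751 = 17.3751 deg


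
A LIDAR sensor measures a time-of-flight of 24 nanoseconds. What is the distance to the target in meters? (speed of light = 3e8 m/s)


tof = 24 ns = 2.4e-08 s
dist = c * tof / 2
= 3e8 * 2.4e-08 / 2
= 3.6 m


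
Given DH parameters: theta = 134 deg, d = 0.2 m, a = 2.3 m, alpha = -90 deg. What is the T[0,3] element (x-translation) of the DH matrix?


T[0,3] = a * cos(theta)
= 2.3 * cos(134 deg)
= 2.3 * -0.6947
= -1.5977


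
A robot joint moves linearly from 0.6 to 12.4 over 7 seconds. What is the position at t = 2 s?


s = t/T = 2/7 = 0.2857
p(t) = p0 + (pf-p0)*s
= 0.6 + (12.4 - 0.6) * 0.2857
= 3.9714


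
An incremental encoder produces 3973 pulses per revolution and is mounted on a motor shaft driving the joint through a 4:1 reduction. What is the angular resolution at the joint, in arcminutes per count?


counts per rev = 3973
effective counts at joint = 3973 * 4 = 15892
resolution = 360*60 / 15892
= 1.3592 arcmin/count


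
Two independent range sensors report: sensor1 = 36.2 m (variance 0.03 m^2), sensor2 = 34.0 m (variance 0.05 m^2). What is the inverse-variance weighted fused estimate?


w1 = (1/var1) / (1/var1 + 1/var2)
   = 33.3333 / (33.3333 + 20.0) = 0.625
w2 = 1 - w1 = 0.375
fused = w1*s1 + w2*s2 = 22.625 + 12.75
= 35.375 m


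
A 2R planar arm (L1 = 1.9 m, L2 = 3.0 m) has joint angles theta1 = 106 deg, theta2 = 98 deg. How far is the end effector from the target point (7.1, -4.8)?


End effector via forward kinematics:
x = L1*cos(t1) + L2*cos(t1+t2) = -3.2643
y = L1*sin(t1) + L2*sin(t1+t2) = 0.6062
Distance to target:
d = sqrt((7.1 - -3.2643)^2 + (-4.8 - 0.6062)^2)
= sqrt(107.4197 + 29.2269)
= 11.6896 m


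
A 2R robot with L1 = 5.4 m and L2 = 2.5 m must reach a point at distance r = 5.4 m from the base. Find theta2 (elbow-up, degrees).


cos(theta2) = (r^2 - L1^2 - L2^2) / (2*L1*L2)
cos(theta2) = (29.16 - 29.16 - 6.25) / 27.0
cos(theta2) = -0.231481
theta2 = 103.3843 degrees


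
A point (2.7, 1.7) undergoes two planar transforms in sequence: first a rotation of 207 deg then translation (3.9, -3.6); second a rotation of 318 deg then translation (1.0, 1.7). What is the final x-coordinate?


After transform 1:
x1 = cos(207)*2.7 - sin(207)*1.7 + 3.9 = 2.2661
y1 = sin(207)*2.7 + cos(207)*1.7 + -3.6 = -6.3405
After transform 2:
x2 = cos(318)*2.2661 - sin(318)*-6.3405 + 1.0
= -1.5586


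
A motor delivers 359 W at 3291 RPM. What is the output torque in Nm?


omega = 3291 * 2*pi/60 = 344.6327 rad/s
tau = P / omega = 359 / 344.6327
= 1.0417 Nm


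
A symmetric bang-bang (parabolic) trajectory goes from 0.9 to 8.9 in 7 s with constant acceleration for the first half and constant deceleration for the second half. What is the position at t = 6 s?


Symmetric rest-to-rest: each phase covers (pf-p0)/2 in time T/2. 0.5*a*(T/2)^2 = (pf-p0)/2 => a = 4*(pf-p0)/T^2
a = 4*(8.9-0.9)/7^2 = 0.6531
t = 6 is in the deceleration phase (t > T/2).
p = pf - 0.5*a*(T-t)^2 = 8.9 - 0.5*0.6531*1^2
= 8.5735


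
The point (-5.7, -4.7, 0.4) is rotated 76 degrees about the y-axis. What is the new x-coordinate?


Rotation about y-axis: x' = x*cos(theta) + z*sin(theta)
= -5.7 * 0.2419 + 0.4 * 0.9703
= -0.9908


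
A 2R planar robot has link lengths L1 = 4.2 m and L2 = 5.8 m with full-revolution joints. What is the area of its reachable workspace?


r_max = L1 + L2 = 10.0 m
r_min = |L1 - L2| = 1.6 m
Area = pi*(r_max^2 - r_min^2)
= pi*(100.0 - 2.56)
= pi * 97.44
= 306.1168 m^2


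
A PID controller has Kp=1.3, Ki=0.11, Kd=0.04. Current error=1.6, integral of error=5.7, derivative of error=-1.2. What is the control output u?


u = Kp*e + Ki*int(e) + Kd*de/dt
= 1.3*1.6 + 0.11*5.7 + 0.04*(-1.2)
= 2.08 + 0.627 + -0.048
= 2.659


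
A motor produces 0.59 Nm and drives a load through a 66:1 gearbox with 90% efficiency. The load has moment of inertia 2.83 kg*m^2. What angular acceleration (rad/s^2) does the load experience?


tau_out = tau_motor * N * eta
= 0.59 * 66 * 0.9 = 35.046 Nm
alpha = tau_out / I = 35.046 / 2.83
= 12.3837 rad/s^2


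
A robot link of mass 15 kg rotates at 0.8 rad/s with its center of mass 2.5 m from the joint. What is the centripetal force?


F = m * omega^2 * r
= 15 * 0.8^2 * 2.5
= 15 * 0.64 * 2.5
= 24.0 N


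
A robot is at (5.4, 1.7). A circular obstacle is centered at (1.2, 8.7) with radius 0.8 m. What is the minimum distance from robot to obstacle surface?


center_dist = sqrt((5.4-1.2)^2 + (1.7-8.7)^2)
= sqrt(17.64 + 49.0)
= 8.1633
min_dist = center_dist - radius = 8.1633 - 0.8 = 7.3633 m


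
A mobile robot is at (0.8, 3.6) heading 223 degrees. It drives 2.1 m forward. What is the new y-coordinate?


y_new = y0 + d*sin(theta)
= 3.6 + 2.1*sin(223)
= 3.6 + -1.4322
= 2.1678


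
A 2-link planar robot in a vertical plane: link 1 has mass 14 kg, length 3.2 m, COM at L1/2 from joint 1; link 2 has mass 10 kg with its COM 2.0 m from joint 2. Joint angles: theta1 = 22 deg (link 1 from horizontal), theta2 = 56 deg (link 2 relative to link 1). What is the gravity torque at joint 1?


Horizontal distance from joint 1 to link-1 COM:
  x_c1 = (L1/2)*cos(t1) = 1.6 * 0.9272 = 1.4835 m
Horizontal distance from joint 1 to link-2 COM:
  x_c2 = L1*cos(t1) + Lc2*cos(t1+t2)
       = 3.2*0.9272 + 2.0*0.2079 = 3.3828 m
tau1 = m1*g*x_c1 + m2*g*x_c2
     = 14*9.81*1.4835 + 10*9.81*3.3828
     = 203.7431 + 331.8538
     = 535.5969 Nm


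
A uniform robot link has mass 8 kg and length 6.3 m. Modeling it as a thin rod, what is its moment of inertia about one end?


I = (1/3) * m * L^2
= (1/3) * 8 * 6.3^2
= 0.333333 * 8 * 39.69
= 105.84 kg*m^2


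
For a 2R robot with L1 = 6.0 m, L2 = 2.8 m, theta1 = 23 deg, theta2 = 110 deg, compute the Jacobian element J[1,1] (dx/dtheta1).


J[1,1] = -L1*sin(t1) - L2*sin(t1+t2)
= -6.0*sin(23) - 2.8*sin(133)
= -4.3922


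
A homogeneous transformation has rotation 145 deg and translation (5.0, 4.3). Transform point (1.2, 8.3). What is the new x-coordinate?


x' = cos(theta)*px - sin(theta)*py + tx
= -0.8192*1.2 - 0.5736*8.3 + 5.0
= -0.7437


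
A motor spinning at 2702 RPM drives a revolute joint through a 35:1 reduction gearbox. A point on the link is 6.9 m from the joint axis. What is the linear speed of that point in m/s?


omega_motor = 2702 * 2*pi/60 = 282.9528 rad/s
omega_joint = omega_motor / 35 = 8.0844 rad/s
v = omega_joint * r = 8.0844 * 6.9
= 55.7821 m/s


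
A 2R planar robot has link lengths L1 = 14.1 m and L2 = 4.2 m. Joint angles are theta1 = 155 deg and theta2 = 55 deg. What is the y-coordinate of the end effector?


Convert angles to radians: theta1 = 2.7053, theta2 = 0.9599
y = L1*sin(theta1) + L2*sin(theta1+theta2)
y = 5.9589 + -2.1
y = 3.8589


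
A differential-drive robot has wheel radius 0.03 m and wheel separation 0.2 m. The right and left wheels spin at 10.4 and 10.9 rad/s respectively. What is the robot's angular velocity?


vR = r*wR = 0.03*10.4 = 0.312 m/s
vL = r*wL = 0.03*10.9 = 0.327 m/s
v = (vR+vL)/2 = 0.3195 m/s
omega = (vR-vL)/L = -0.075 rad/s
angular velocity = -0.075 rad/s


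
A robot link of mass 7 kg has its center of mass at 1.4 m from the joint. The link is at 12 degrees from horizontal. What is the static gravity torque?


tau = m*g*L*cos(angle)
= 7 * 9.81 * 1.4 * cos(12 deg)
= 7 * 9.81 * 1.4 * 0.9781
= 94.0372 Nm


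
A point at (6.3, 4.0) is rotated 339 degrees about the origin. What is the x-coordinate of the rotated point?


x' = x*cos(theta) - y*sin(theta)
cos(339 deg) = 0.9336, sin(339 deg) = -0.3584
x' = 6.3 * 0.9336 - 4.0 * -0.3584
= 5.8816 - -1.4335
= 7.315


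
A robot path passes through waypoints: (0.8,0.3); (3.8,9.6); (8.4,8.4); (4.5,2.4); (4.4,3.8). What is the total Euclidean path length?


Segment lengths:
  seg1 = sqrt((3.0)^2 + (9.3)^2) = 9.7719
  seg2 = sqrt((4.6)^2 + (-1.2)^2) = 4.7539
  seg3 = sqrt((-3.9)^2 + (-6.0)^2) = 7.1561
  seg4 = sqrt((-0.1)^2 + (1.4)^2) = 1.4036
Total = 23.0855


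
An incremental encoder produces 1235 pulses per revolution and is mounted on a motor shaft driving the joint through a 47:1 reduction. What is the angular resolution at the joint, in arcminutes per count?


counts per rev = 1235
effective counts at joint = 1235 * 47 = 58045
resolution = 360*60 / 58045
= 0.3721 arcmin/count


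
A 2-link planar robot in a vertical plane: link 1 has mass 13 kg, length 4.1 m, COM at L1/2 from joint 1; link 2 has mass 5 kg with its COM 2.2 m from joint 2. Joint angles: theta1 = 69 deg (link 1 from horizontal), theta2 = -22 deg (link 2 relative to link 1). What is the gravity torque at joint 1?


Horizontal distance from joint 1 to link-1 COM:
  x_c1 = (L1/2)*cos(t1) = 2.05 * 0.3584 = 0.7347 m
Horizontal distance from joint 1 to link-2 COM:
  x_c2 = L1*cos(t1) + Lc2*cos(t1+t2)
       = 4.1*0.3584 + 2.2*0.682 = 2.9697 m
tau1 = m1*g*x_c1 + m2*g*x_c2
     = 13*9.81*0.7347 + 5*9.81*2.9697
     = 93.6905 + 145.664
     = 239.3545 Nm


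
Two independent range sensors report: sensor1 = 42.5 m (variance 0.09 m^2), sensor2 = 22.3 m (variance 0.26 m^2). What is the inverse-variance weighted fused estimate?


w1 = (1/var1) / (1/var1 + 1/var2)
   = 11.1111 / (11.1111 + 3.8462) = 0.7429
w2 = 1 - w1 = 0.2571
fused = w1*s1 + w2*s2 = 31.5714 + 5.7343
= 37.3057 m


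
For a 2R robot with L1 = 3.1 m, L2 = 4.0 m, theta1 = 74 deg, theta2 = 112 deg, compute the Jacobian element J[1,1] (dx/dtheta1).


J[1,1] = -L1*sin(t1) - L2*sin(t1+t2)
= -3.1*sin(74) - 4.0*sin(186)
= -2.5618


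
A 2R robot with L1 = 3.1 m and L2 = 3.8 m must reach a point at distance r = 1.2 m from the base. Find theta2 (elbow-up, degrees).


cos(theta2) = (r^2 - L1^2 - L2^2) / (2*L1*L2)
cos(theta2) = (1.44 - 9.61 - 14.44) / 23.56
cos(theta2) = -0.959677
theta2 = 163.6739 degrees


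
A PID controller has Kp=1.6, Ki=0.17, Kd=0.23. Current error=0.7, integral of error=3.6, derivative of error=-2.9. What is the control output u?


u = Kp*e + Ki*int(e) + Kd*de/dt
= 1.6*0.7 + 0.17*3.6 + 0.23*(-2.9)
= 1.12 + 0.612 + -0.667
= 1.065


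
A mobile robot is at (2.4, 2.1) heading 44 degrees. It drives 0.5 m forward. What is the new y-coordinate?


y_new = y0 + d*sin(theta)
= 2.1 + 0.5*sin(44)
= 2.1 + 0.3473
= 2.4473


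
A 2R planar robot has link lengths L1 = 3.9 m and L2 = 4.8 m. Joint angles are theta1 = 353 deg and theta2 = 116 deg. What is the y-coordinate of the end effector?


Convert angles to radians: theta1 = 6.161, theta2 = 2.0246
y = L1*sin(theta1) + L2*sin(theta1+theta2)
y = -0.4753 + 4.5385
y = 4.0632


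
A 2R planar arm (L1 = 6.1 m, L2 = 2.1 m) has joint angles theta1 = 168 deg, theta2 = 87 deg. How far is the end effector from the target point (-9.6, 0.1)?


End effector via forward kinematics:
x = L1*cos(t1) + L2*cos(t1+t2) = -6.5102
y = L1*sin(t1) + L2*sin(t1+t2) = -0.7602
Distance to target:
d = sqrt((-9.6 - -6.5102)^2 + (0.1 - -0.7602)^2)
= sqrt(9.5467 + 0.7399)
= 3.2073 m


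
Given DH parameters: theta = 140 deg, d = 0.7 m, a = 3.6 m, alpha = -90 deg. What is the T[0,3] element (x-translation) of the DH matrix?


T[0,3] = a * cos(theta)
= 3.6 * cos(140 deg)
= 3.6 * -0.766
= -2.7578


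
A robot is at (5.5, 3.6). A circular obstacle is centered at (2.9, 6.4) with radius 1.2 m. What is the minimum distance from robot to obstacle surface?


center_dist = sqrt((5.5-2.9)^2 + (3.6-6.4)^2)
= sqrt(6.76 + 7.84)
= 3.821
min_dist = center_dist - radius = 3.821 - 1.2 = 2.621 m


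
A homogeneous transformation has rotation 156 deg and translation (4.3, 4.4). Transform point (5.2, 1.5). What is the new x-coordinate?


x' = cos(theta)*px - sin(theta)*py + tx
= -0.9135*5.2 - 0.4067*1.5 + 4.3
= -1.0605


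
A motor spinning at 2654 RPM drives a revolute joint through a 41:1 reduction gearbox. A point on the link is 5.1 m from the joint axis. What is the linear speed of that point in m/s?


omega_motor = 2654 * 2*pi/60 = 277.9262 rad/s
omega_joint = omega_motor / 41 = 6.7787 rad/s
v = omega_joint * r = 6.7787 * 5.1
= 34.5713 m/s


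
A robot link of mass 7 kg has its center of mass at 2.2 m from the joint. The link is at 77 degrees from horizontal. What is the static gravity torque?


tau = m*g*L*cos(angle)
= 7 * 9.81 * 2.2 * cos(77 deg)
= 7 * 9.81 * 2.2 * 0.225
= 33.9843 Nm


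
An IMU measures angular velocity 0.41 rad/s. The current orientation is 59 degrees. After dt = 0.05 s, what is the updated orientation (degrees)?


delta_theta = w * dt = 0.41 * 0.05 = 0.0205 rad
= 1.1746 deg
theta_new = 59 + 1.1746 = 60.1746 deg


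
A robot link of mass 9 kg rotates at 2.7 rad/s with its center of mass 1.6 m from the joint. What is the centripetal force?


F = m * omega^2 * r
= 9 * 2.7^2 * 1.6
= 9 * 7.29 * 1.6
= 104.976 N


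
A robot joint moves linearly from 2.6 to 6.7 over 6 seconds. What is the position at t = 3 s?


s = t/T = 3/6 = 0.5
p(t) = p0 + (pf-p0)*s
= 2.6 + (6.7 - 2.6) * 0.5
= 4.65


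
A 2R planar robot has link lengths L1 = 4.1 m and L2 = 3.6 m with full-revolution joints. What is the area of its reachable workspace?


r_max = L1 + L2 = 7.7 m
r_min = |L1 - L2| = 0.5 m
Area = pi*(r_max^2 - r_min^2)
= pi*(59.29 - 0.25)
= pi * 59.04
= 185.4796 m^2


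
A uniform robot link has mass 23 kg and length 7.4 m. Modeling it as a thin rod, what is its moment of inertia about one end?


I = (1/3) * m * L^2
= (1/3) * 23 * 7.4^2
= 0.333333 * 23 * 54.76
= 419.8267 kg*m^2


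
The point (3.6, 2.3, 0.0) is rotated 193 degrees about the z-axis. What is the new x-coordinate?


Rotation about z-axis: x' = x*cos(theta) - y*sin(theta)
= 3.6 * -0.9744 - 2.3 * -0.225
= -2.9903


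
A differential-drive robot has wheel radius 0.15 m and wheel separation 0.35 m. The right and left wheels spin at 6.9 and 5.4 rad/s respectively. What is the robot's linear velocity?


vR = r*wR = 0.15*6.9 = 1.035 m/s
vL = r*wL = 0.15*5.4 = 0.81 m/s
v = (vR+vL)/2 = 0.9225 m/s
omega = (vR-vL)/L = 0.6429 rad/s
linear velocity = 0.9225 m/s


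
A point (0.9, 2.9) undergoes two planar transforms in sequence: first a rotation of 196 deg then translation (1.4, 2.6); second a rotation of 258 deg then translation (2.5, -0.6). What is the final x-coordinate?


After transform 1:
x1 = cos(196)*0.9 - sin(196)*2.9 + 1.4 = 1.3342
y1 = sin(196)*0.9 + cos(196)*2.9 + 2.6 = -0.4357
After transform 2:
x2 = cos(258)*1.3342 - sin(258)*-0.4357 + 2.5
= 1.7964


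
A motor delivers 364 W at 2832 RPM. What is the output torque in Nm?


omega = 2832 * 2*pi/60 = 296.5663 rad/s
tau = P / omega = 364 / 296.5663
= 1.2274 Nm


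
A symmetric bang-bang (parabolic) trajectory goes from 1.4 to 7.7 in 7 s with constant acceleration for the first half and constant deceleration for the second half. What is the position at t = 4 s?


Symmetric rest-to-rest: each phase covers (pf-p0)/2 in time T/2. 0.5*a*(T/2)^2 = (pf-p0)/2 => a = 4*(pf-p0)/T^2
a = 4*(7.7-1.4)/7^2 = 0.5143
t = 4 is in the deceleration phase (t > T/2).
p = pf - 0.5*a*(T-t)^2 = 7.7 - 0.5*0.5143*3^2
= 5.3857


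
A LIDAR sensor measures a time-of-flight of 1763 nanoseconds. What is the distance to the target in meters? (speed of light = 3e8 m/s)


tof = 1763 ns = 1.763e-06 s
dist = c * tof / 2
= 3e8 * 1.763e-06 / 2
= 264.45 m


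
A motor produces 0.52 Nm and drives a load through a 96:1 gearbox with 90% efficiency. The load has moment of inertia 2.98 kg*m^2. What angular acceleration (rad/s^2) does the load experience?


tau_out = tau_motor * N * eta
= 0.52 * 96 * 0.9 = 44.928 Nm
alpha = tau_out / I = 44.928 / 2.98
= 15.0765 rad/s^2


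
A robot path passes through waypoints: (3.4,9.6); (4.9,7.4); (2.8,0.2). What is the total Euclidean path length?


Segment lengths:
  seg1 = sqrt((1.5)^2 + (-2.2)^2) = 2.6627
  seg2 = sqrt((-2.1)^2 + (-7.2)^2) = 7.5
Total = 10.1627


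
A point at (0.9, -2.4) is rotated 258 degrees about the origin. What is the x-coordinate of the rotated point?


x' = x*cos(theta) - y*sin(theta)
cos(258 deg) = -0.2079, sin(258 deg) = -0.9781
x' = 0.9 * -0.2079 - -2.4 * -0.9781
= -0.1871 - 2.3476
= -2.5347


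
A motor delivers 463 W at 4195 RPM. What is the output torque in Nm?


omega = 4195 * 2*pi/60 = 439.2994 rad/s
tau = P / omega = 463 / 439.2994
= 1.054 Nm


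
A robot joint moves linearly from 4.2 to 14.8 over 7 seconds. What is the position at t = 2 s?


s = t/T = 2/7 = 0.2857
p(t) = p0 + (pf-p0)*s
= 4.2 + (14.8 - 4.2) * 0.2857
= 7.2286


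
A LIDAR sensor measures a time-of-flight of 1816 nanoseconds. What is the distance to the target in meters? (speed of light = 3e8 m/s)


tof = 1816 ns = 1.816e-06 s
dist = c * tof / 2
= 3e8 * 1.816e-06 / 2
= 272.4 m


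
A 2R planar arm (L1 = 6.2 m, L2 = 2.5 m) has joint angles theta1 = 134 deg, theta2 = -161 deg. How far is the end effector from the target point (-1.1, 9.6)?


End effector via forward kinematics:
x = L1*cos(t1) + L2*cos(t1+t2) = -2.0794
y = L1*sin(t1) + L2*sin(t1+t2) = 3.3249
Distance to target:
d = sqrt((-1.1 - -2.0794)^2 + (9.6 - 3.3249)^2)
= sqrt(0.9592 + 39.3765)
= 6.351 m


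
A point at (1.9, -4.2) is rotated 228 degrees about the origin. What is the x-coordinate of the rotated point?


x' = x*cos(theta) - y*sin(theta)
cos(228 deg) = -0.6691, sin(228 deg) = -0.7431
x' = 1.9 * -0.6691 - -4.2 * -0.7431
= -1.2713 - 3.1212
= -4.3926


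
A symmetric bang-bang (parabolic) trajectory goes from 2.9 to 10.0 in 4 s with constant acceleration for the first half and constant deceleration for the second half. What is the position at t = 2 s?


Symmetric rest-to-rest: each phase covers (pf-p0)/2 in time T/2. 0.5*a*(T/2)^2 = (pf-p0)/2 => a = 4*(pf-p0)/T^2
a = 4*(10.0-2.9)/4^2 = 1.775
t = 2 is in the acceleration phase (t <= T/2).
p = p0 + 0.5*a*t^2 = 2.9 + 0.5*1.775*2^2
= 6.45


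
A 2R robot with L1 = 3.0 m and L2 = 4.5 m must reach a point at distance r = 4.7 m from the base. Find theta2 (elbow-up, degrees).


cos(theta2) = (r^2 - L1^2 - L2^2) / (2*L1*L2)
cos(theta2) = (22.09 - 9.0 - 20.25) / 27.0
cos(theta2) = -0.265185
theta2 = 105.378 degrees


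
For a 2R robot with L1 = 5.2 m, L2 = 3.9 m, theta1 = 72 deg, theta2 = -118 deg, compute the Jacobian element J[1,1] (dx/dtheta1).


J[1,1] = -L1*sin(t1) - L2*sin(t1+t2)
= -5.2*sin(72) - 3.9*sin(-46)
= -2.1401


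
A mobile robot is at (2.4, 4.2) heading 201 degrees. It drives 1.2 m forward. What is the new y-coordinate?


y_new = y0 + d*sin(theta)
= 4.2 + 1.2*sin(201)
= 4.2 + -0.43
= 3.77


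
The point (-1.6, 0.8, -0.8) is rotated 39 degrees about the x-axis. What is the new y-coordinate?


Rotation about x-axis: y' = y*cos(theta) - z*sin(theta)
= 0.8 * 0.7771 - -0.8 * 0.6293
= 1.1252


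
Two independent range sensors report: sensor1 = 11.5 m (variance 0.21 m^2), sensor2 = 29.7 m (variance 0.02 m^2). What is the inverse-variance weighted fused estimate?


w1 = (1/var1) / (1/var1 + 1/var2)
   = 4.7619 / (4.7619 + 50.0) = 0.087
w2 = 1 - w1 = 0.913
fused = w1*s1 + w2*s2 = 1.0 + 27.1174
= 28.1174 m


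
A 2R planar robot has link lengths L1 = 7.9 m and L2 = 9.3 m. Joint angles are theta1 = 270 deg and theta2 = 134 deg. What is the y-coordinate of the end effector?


Convert angles to radians: theta1 = 4.7124, theta2 = 2.3387
y = L1*sin(theta1) + L2*sin(theta1+theta2)
y = -7.9 + 6.4603
y = -1.4397


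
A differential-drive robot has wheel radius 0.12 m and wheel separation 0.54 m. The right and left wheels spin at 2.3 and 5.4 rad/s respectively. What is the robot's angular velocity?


vR = r*wR = 0.12*2.3 = 0.276 m/s
vL = r*wL = 0.12*5.4 = 0.648 m/s
v = (vR+vL)/2 = 0.462 m/s
omega = (vR-vL)/L = -0.6889 rad/s
angular velocity = -0.6889 rad/s


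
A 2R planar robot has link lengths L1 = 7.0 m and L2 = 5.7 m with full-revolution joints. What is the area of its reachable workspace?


r_max = L1 + L2 = 12.7 m
r_min = |L1 - L2| = 1.3 m
Area = pi*(r_max^2 - r_min^2)
= pi*(161.29 - 1.69)
= pi * 159.6
= 501.3982 m^2


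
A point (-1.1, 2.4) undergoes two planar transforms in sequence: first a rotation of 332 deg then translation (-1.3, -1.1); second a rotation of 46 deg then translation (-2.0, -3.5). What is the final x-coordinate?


After transform 1:
x1 = cos(332)*-1.1 - sin(332)*2.4 + -1.3 = -1.1445
y1 = sin(332)*-1.1 + cos(332)*2.4 + -1.1 = 1.5355
After transform 2:
x2 = cos(46)*-1.1445 - sin(46)*1.5355 + -2.0
= -3.8996


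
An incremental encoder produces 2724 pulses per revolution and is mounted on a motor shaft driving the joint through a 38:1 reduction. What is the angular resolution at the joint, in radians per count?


counts per rev = 2724
effective counts at joint = 2724 * 38 = 103512
resolution = 2*pi / 103512
= 6.0700e-05 rad/count


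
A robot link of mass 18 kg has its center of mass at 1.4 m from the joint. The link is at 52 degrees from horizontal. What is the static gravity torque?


tau = m*g*L*cos(angle)
= 18 * 9.81 * 1.4 * cos(52 deg)
= 18 * 9.81 * 1.4 * 0.6157
= 152.1989 Nm


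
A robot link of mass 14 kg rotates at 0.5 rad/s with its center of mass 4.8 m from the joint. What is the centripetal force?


F = m * omega^2 * r
= 14 * 0.5^2 * 4.8
= 14 * 0.25 * 4.8
= 16.8 N


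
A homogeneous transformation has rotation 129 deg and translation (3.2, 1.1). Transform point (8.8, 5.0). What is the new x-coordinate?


x' = cos(theta)*px - sin(theta)*py + tx
= -0.6293*8.8 - 0.7771*5.0 + 3.2
= -6.2237


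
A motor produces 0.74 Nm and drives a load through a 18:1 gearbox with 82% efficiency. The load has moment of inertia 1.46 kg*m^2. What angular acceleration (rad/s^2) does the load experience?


tau_out = tau_motor * N * eta
= 0.74 * 18 * 0.82 = 10.9224 Nm
alpha = tau_out / I = 10.9224 / 1.46
= 7.4811 rad/s^2


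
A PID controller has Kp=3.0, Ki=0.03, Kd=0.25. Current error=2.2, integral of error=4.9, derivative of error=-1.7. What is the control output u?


u = Kp*e + Ki*int(e) + Kd*de/dt
= 3.0*2.2 + 0.03*4.9 + 0.25*(-1.7)
= 6.6 + 0.147 + -0.425
= 6.322


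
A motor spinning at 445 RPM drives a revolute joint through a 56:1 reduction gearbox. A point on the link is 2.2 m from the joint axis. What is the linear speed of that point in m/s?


omega_motor = 445 * 2*pi/60 = 46.6003 rad/s
omega_joint = omega_motor / 56 = 0.8321 rad/s
v = omega_joint * r = 0.8321 * 2.2
= 1.8307 m/s


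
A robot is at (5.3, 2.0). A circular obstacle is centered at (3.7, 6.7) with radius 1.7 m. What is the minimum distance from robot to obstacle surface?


center_dist = sqrt((5.3-3.7)^2 + (2.0-6.7)^2)
= sqrt(2.56 + 22.09)
= 4.9649
min_dist = center_dist - radius = 4.9649 - 1.7 = 3.2649 m


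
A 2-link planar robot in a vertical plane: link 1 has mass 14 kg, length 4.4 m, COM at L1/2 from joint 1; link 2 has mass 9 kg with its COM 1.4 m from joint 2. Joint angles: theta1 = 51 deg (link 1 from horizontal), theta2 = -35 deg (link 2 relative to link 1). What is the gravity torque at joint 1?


Horizontal distance from joint 1 to link-1 COM:
  x_c1 = (L1/2)*cos(t1) = 2.2 * 0.6293 = 1.3845 m
Horizontal distance from joint 1 to link-2 COM:
  x_c2 = L1*cos(t1) + Lc2*cos(t1+t2)
       = 4.4*0.6293 + 1.4*0.9613 = 4.1148 m
tau1 = m1*g*x_c1 + m2*g*x_c2
     = 14*9.81*1.3845 + 9*9.81*4.1148
     = 190.1479 + 363.2936
     = 553.4415 Nm


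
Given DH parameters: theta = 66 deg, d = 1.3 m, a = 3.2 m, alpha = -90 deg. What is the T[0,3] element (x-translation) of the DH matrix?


T[0,3] = a * cos(theta)
= 3.2 * cos(66 deg)
= 3.2 * 0.4067
= 1.3016


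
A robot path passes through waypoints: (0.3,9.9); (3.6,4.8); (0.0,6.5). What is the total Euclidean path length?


Segment lengths:
  seg1 = sqrt((3.3)^2 + (-5.1)^2) = 6.0745
  seg2 = sqrt((-3.6)^2 + (1.7)^2) = 3.9812
Total = 10.0557


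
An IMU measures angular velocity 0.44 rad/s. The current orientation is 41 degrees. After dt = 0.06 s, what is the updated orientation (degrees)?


delta_theta = w * dt = 0.44 * 0.06 = 0.0264 rad
= 1.5126 deg
theta_new = 41 + 1.5126 = 42.5126 deg


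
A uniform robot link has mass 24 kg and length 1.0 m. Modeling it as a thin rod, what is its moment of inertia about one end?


I = (1/3) * m * L^2
= (1/3) * 24 * 1.0^2
= 0.333333 * 24 * 1.0
= 8.0 kg*m^2


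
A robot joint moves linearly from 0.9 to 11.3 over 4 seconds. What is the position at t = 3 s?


s = t/T = 3/4 = 0.75
p(t) = p0 + (pf-p0)*s
= 0.9 + (11.3 - 0.9) * 0.75
= 8.7


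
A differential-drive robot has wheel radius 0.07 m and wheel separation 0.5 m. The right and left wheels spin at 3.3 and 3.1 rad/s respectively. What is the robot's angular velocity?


vR = r*wR = 0.07*3.3 = 0.231 m/s
vL = r*wL = 0.07*3.1 = 0.217 m/s
v = (vR+vL)/2 = 0.224 m/s
omega = (vR-vL)/L = 0.028 rad/s
angular velocity = 0.028 rad/s


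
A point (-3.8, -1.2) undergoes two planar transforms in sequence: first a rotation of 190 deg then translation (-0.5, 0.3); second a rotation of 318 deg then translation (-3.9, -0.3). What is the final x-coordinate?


After transform 1:
x1 = cos(190)*-3.8 - sin(190)*-1.2 + -0.5 = 3.0339
y1 = sin(190)*-3.8 + cos(190)*-1.2 + 0.3 = 2.1416
After transform 2:
x2 = cos(318)*3.0339 - sin(318)*2.1416 + -3.9
= -0.2123


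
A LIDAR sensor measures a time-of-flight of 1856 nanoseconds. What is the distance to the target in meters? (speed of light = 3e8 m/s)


tof = 1856 ns = 1.856e-06 s
dist = c * tof / 2
= 3e8 * 1.856e-06 / 2
= 278.4 m


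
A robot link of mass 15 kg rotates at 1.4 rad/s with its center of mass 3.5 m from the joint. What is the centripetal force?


F = m * omega^2 * r
= 15 * 1.4^2 * 3.5
= 15 * 1.96 * 3.5
= 102.9 N


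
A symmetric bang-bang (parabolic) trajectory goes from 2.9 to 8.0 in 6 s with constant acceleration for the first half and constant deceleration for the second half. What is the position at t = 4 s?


Symmetric rest-to-rest: each phase covers (pf-p0)/2 in time T/2. 0.5*a*(T/2)^2 = (pf-p0)/2 => a = 4*(pf-p0)/T^2
a = 4*(8.0-2.9)/6^2 = 0.5667
t = 4 is in the deceleration phase (t > T/2).
p = pf - 0.5*a*(T-t)^2 = 8.0 - 0.5*0.5667*2^2
= 6.8667


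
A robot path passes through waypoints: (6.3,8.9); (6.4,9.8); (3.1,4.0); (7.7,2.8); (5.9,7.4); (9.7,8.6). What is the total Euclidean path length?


Segment lengths:
  seg1 = sqrt((0.1)^2 + (0.9)^2) = 0.9055
  seg2 = sqrt((-3.3)^2 + (-5.8)^2) = 6.6731
  seg3 = sqrt((4.6)^2 + (-1.2)^2) = 4.7539
  seg4 = sqrt((-1.8)^2 + (4.6)^2) = 4.9396
  seg5 = sqrt((3.8)^2 + (1.2)^2) = 3.985
Total = 21.2572


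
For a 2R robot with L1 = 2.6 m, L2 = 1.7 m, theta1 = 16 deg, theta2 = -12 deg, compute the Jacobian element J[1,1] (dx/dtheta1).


J[1,1] = -L1*sin(t1) - L2*sin(t1+t2)
= -2.6*sin(16) - 1.7*sin(4)
= -0.8352


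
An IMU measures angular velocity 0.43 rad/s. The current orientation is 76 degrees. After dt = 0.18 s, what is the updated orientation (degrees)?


delta_theta = w * dt = 0.43 * 0.18 = 0.0774 rad
= 4.4347 deg
theta_new = 76 + 4.4347 = 80.4347 deg


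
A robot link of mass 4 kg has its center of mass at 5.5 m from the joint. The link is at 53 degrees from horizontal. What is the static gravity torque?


tau = m*g*L*cos(angle)
= 4 * 9.81 * 5.5 * cos(53 deg)
= 4 * 9.81 * 5.5 * 0.6018
= 129.8837 Nm


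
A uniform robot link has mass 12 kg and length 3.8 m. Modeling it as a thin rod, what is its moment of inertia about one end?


I = (1/3) * m * L^2
= (1/3) * 12 * 3.8^2
= 0.333333 * 12 * 14.44
= 57.76 kg*m^2


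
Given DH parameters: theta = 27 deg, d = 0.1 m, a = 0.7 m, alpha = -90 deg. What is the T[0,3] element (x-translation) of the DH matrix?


T[0,3] = a * cos(theta)
= 0.7 * cos(27 deg)
= 0.7 * 0.891
= 0.6237


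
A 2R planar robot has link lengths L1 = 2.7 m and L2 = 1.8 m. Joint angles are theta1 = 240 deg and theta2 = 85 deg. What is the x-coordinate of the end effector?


Convert angles to radians: theta1 = 4.1888, theta2 = 1.4835
x = L1*cos(theta1) + L2*cos(theta1+theta2)
x = -1.35 + 1.4745
x = 0.1245


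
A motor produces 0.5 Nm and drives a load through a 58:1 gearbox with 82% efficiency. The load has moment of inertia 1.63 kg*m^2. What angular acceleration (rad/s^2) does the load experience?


tau_out = tau_motor * N * eta
= 0.5 * 58 * 0.82 = 23.78 Nm
alpha = tau_out / I = 23.78 / 1.63
= 14.589 rad/s^2


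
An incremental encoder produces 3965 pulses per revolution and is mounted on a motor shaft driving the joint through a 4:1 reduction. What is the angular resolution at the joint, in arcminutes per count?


counts per rev = 3965
effective counts at joint = 3965 * 4 = 15860
resolution = 360*60 / 15860
= 1.3619 arcmin/count


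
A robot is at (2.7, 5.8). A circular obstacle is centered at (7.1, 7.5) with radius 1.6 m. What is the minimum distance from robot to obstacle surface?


center_dist = sqrt((2.7-7.1)^2 + (5.8-7.5)^2)
= sqrt(19.36 + 2.89)
= 4.717
min_dist = center_dist - radius = 4.717 - 1.6 = 3.117 m


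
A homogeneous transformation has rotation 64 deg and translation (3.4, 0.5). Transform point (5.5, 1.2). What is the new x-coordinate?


x' = cos(theta)*px - sin(theta)*py + tx
= 0.4384*5.5 - 0.8988*1.2 + 3.4
= 4.7325


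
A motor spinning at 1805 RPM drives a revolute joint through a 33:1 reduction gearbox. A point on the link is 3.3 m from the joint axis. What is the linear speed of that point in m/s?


omega_motor = 1805 * 2*pi/60 = 189.0192 rad/s
omega_joint = omega_motor / 33 = 5.7279 rad/s
v = omega_joint * r = 5.7279 * 3.3
= 18.9019 m/s


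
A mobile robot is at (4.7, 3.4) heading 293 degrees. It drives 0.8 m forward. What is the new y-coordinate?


y_new = y0 + d*sin(theta)
= 3.4 + 0.8*sin(293)
= 3.4 + -0.7364
= 2.6636


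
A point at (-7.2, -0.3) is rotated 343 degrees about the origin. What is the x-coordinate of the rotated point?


x' = x*cos(theta) - y*sin(theta)
cos(343 deg) = 0.9563, sin(343 deg) = -0.2924
x' = -7.2 * 0.9563 - -0.3 * -0.2924
= -6.8854 - 0.0877
= -6.9731


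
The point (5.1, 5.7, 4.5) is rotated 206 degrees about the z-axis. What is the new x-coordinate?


Rotation about z-axis: x' = x*cos(theta) - y*sin(theta)
= 5.1 * -0.8988 - 5.7 * -0.4384
= -2.0851


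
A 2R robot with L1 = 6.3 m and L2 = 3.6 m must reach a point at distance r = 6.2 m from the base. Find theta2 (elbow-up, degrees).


cos(theta2) = (r^2 - L1^2 - L2^2) / (2*L1*L2)
cos(theta2) = (38.44 - 39.69 - 12.96) / 45.36
cos(theta2) = -0.313272
theta2 = 108.2565 degrees


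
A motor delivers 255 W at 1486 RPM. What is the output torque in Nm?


omega = 1486 * 2*pi/60 = 155.6136 rad/s
tau = P / omega = 255 / 155.6136
= 1.6387 Nm


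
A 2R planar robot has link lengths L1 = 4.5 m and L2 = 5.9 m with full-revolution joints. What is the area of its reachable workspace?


r_max = L1 + L2 = 10.4 m
r_min = |L1 - L2| = 1.4 m
Area = pi*(r_max^2 - r_min^2)
= pi*(108.16 - 1.96)
= pi * 106.2
= 333.6371 m^2


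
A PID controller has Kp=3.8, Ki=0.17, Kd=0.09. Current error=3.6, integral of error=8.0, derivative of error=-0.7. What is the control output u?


u = Kp*e + Ki*int(e) + Kd*de/dt
= 3.8*3.6 + 0.17*8.0 + 0.09*(-0.7)
= 13.68 + 1.36 + -0.063
= 14.977


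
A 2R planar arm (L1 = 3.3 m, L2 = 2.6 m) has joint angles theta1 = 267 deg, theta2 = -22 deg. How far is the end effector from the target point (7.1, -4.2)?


End effector via forward kinematics:
x = L1*cos(t1) + L2*cos(t1+t2) = -1.2715
y = L1*sin(t1) + L2*sin(t1+t2) = -5.6519
Distance to target:
d = sqrt((7.1 - -1.2715)^2 + (-4.2 - -5.6519)^2)
= sqrt(70.0823 + 2.1079)
= 8.4965 m


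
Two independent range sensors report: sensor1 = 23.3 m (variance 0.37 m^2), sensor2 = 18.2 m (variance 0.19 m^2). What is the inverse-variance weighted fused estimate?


w1 = (1/var1) / (1/var1 + 1/var2)
   = 2.7027 / (2.7027 + 5.2632) = 0.3393
w2 = 1 - w1 = 0.6607
fused = w1*s1 + w2*s2 = 7.9054 + 12.025
= 19.9304 m


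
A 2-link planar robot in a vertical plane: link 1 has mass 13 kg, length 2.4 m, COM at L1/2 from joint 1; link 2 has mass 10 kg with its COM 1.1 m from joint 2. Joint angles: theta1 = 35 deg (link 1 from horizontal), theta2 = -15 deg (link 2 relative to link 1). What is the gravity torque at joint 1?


Horizontal distance from joint 1 to link-1 COM:
  x_c1 = (L1/2)*cos(t1) = 1.2 * 0.8192 = 0.983 m
Horizontal distance from joint 1 to link-2 COM:
  x_c2 = L1*cos(t1) + Lc2*cos(t1+t2)
       = 2.4*0.8192 + 1.1*0.9397 = 2.9996 m
tau1 = m1*g*x_c1 + m2*g*x_c2
     = 13*9.81*0.983 + 10*9.81*2.9996
     = 125.3598 + 294.2634
     = 419.6231 Nm


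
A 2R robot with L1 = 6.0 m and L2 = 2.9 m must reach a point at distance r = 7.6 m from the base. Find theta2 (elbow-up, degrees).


cos(theta2) = (r^2 - L1^2 - L2^2) / (2*L1*L2)
cos(theta2) = (57.76 - 36.0 - 8.41) / 34.8
cos(theta2) = 0.383621
theta2 = 67.4419 degrees


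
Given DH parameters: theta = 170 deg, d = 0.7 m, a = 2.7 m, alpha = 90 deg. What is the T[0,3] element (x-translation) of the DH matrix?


T[0,3] = a * cos(theta)
= 2.7 * cos(170 deg)
= 2.7 * -0.9848
= -2.659


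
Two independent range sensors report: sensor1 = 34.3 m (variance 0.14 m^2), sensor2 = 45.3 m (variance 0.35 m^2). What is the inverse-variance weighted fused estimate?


w1 = (1/var1) / (1/var1 + 1/var2)
   = 7.1429 / (7.1429 + 2.8571) = 0.7143
w2 = 1 - w1 = 0.2857
fused = w1*s1 + w2*s2 = 24.5 + 12.9429
= 37.4429 m


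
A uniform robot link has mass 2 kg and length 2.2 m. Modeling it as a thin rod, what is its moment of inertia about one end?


I = (1/3) * m * L^2
= (1/3) * 2 * 2.2^2
= 0.333333 * 2 * 4.84
= 3.2267 kg*m^2


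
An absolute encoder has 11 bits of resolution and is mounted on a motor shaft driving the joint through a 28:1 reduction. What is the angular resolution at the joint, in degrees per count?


counts = 2^11 = 2048
effective counts at joint = 2048 * 28 = 57344
resolution = 360 / 57344
= 0.0063 deg/count


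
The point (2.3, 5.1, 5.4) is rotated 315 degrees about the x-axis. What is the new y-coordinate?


Rotation about x-axis: y' = y*cos(theta) - z*sin(theta)
= 5.1 * 0.7071 - 5.4 * -0.7071
= 7.4246


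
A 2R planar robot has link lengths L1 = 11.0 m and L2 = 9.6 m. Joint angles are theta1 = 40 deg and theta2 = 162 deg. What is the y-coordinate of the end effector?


Convert angles to radians: theta1 = 0.6981, theta2 = 2.8274
y = L1*sin(theta1) + L2*sin(theta1+theta2)
y = 7.0707 + -3.5962
y = 3.4744


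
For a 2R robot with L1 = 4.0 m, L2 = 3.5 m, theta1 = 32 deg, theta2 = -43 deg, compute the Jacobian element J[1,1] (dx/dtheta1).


J[1,1] = -L1*sin(t1) - L2*sin(t1+t2)
= -4.0*sin(32) - 3.5*sin(-11)
= -1.4518


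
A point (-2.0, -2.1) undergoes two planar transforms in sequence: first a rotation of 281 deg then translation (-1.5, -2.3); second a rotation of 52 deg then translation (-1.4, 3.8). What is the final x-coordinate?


After transform 1:
x1 = cos(281)*-2.0 - sin(281)*-2.1 + -1.5 = -3.943
y1 = sin(281)*-2.0 + cos(281)*-2.1 + -2.3 = -0.7374
After transform 2:
x2 = cos(52)*-3.943 - sin(52)*-0.7374 + -1.4
= -3.2465


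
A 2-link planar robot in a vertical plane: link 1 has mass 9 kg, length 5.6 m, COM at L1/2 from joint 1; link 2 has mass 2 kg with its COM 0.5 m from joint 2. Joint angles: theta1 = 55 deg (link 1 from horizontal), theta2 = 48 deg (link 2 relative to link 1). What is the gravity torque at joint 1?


Horizontal distance from joint 1 to link-1 COM:
  x_c1 = (L1/2)*cos(t1) = 2.8 * 0.5736 = 1.606 m
Horizontal distance from joint 1 to link-2 COM:
  x_c2 = L1*cos(t1) + Lc2*cos(t1+t2)
       = 5.6*0.5736 + 0.5*-0.225 = 3.0996 m
tau1 = m1*g*x_c1 + m2*g*x_c2
     = 9*9.81*1.606 + 2*9.81*3.0996
     = 141.795 + 60.8132
     = 202.6082 Nm


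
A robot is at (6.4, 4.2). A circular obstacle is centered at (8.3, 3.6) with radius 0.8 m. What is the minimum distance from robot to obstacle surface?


center_dist = sqrt((6.4-8.3)^2 + (4.2-3.6)^2)
= sqrt(3.61 + 0.36)
= 1.9925
min_dist = center_dist - radius = 1.9925 - 0.8 = 1.1925 m


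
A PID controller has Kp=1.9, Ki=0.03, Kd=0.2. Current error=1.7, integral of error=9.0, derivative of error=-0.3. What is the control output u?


u = Kp*e + Ki*int(e) + Kd*de/dt
= 1.9*1.7 + 0.03*9.0 + 0.2*(-0.3)
= 3.23 + 0.27 + -0.06
= 3.44


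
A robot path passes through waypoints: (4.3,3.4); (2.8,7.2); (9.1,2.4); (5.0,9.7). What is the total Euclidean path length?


Segment lengths:
  seg1 = sqrt((-1.5)^2 + (3.8)^2) = 4.0853
  seg2 = sqrt((6.3)^2 + (-4.8)^2) = 7.9202
  seg3 = sqrt((-4.1)^2 + (7.3)^2) = 8.3726
Total = 20.3781


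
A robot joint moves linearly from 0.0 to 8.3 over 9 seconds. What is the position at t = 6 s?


s = t/T = 6/9 = 0.6667
p(t) = p0 + (pf-p0)*s
= 0.0 + (8.3 - 0.0) * 0.6667
= 5.5333


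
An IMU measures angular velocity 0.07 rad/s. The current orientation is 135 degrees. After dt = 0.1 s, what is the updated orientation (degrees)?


delta_theta = w * dt = 0.07 * 0.1 = 0.007 rad
= 0.4011 deg
theta_new = 135 + 0.4011 = 135.4011 deg


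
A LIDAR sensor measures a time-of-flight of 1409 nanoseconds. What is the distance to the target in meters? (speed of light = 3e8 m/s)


tof = 1409 ns = 1.409e-06 s
dist = c * tof / 2
= 3e8 * 1.409e-06 / 2
= 211.35 m


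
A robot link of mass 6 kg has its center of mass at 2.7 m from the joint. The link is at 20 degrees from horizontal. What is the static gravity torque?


tau = m*g*L*cos(angle)
= 6 * 9.81 * 2.7 * cos(20 deg)
= 6 * 9.81 * 2.7 * 0.9397
= 149.3378 Nm


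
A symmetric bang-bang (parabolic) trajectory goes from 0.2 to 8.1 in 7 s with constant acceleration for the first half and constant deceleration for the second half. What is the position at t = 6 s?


Symmetric rest-to-rest: each phase covers (pf-p0)/2 in time T/2. 0.5*a*(T/2)^2 = (pf-p0)/2 => a = 4*(pf-p0)/T^2
a = 4*(8.1-0.2)/7^2 = 0.6449
t = 6 is in the deceleration phase (t > T/2).
p = pf - 0.5*a*(T-t)^2 = 8.1 - 0.5*0.6449*1^2
= 7.7776


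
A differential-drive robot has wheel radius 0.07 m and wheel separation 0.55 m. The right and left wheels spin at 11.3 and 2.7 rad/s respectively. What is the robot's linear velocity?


vR = r*wR = 0.07*11.3 = 0.791 m/s
vL = r*wL = 0.07*2.7 = 0.189 m/s
v = (vR+vL)/2 = 0.49 m/s
omega = (vR-vL)/L = 1.0945 rad/s
linear velocity = 0.49 m/s


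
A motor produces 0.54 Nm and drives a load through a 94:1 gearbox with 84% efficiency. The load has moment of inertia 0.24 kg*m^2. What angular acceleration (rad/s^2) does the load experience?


tau_out = tau_motor * N * eta
= 0.54 * 94 * 0.84 = 42.6384 Nm
alpha = tau_out / I = 42.6384 / 0.24
= 177.66 rad/s^2


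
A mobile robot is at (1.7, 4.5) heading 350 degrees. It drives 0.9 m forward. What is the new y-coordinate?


y_new = y0 + d*sin(theta)
= 4.5 + 0.9*sin(350)
= 4.5 + -0.1563
= 4.3437


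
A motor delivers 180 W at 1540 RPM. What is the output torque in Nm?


omega = 1540 * 2*pi/60 = 161.2684 rad/s
tau = P / omega = 180 / 161.2684
= 1.1162 Nm


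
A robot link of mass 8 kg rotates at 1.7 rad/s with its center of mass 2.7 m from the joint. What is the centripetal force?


F = m * omega^2 * r
= 8 * 1.7^2 * 2.7
= 8 * 2.89 * 2.7
= 62.424 N


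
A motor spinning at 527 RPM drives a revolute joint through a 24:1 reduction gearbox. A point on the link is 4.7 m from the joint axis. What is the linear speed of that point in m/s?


omega_motor = 527 * 2*pi/60 = 55.1873 rad/s
omega_joint = omega_motor / 24 = 2.2995 rad/s
v = omega_joint * r = 2.2995 * 4.7
= 10.8075 m/s
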